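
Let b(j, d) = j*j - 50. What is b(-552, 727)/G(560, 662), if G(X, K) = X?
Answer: 21761/40 ≈ 544.03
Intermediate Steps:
b(j, d) = -50 + j**2 (b(j, d) = j**2 - 50 = -50 + j**2)
b(-552, 727)/G(560, 662) = (-50 + (-552)**2)/560 = (-50 + 304704)*(1/560) = 304654*(1/560) = 21761/40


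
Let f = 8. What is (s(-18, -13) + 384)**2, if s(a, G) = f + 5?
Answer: 157609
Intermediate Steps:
s(a, G) = 13 (s(a, G) = 8 + 5 = 13)
(s(-18, -13) + 384)**2 = (13 + 384)**2 = 397**2 = 157609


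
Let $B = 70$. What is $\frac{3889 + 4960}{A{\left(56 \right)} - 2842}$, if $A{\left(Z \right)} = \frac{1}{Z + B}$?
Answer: $- \frac{1114974}{358091} \approx -3.1137$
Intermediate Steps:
$A{\left(Z \right)} = \frac{1}{70 + Z}$ ($A{\left(Z \right)} = \frac{1}{Z + 70} = \frac{1}{70 + Z}$)
$\frac{3889 + 4960}{A{\left(56 \right)} - 2842} = \frac{3889 + 4960}{\frac{1}{70 + 56} - 2842} = \frac{8849}{\frac{1}{126} - 2842} = \frac{8849}{- \frac{358091}{126}} = 8849 \left(- \frac{126}{358091}\right) = - \frac{1114974}{358091}$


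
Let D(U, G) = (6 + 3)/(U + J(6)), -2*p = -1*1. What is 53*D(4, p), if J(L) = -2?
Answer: 477/2 ≈ 238.50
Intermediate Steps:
p = 1/2 (p = -(-1)/2 = -1/2*(-1) = 1/2 ≈ 0.50000)
D(U, G) = 9/(-2 + U) (D(U, G) = (6 + 3)/(U - 2) = 9/(-2 + U))
53*D(4, p) = 53*(9/(-2 + 4)) = 53*(9/2) = 477/2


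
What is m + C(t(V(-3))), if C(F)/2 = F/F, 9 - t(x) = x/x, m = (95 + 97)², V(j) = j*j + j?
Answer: 36866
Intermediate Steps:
V(j) = j + j² (V(j) = j² + j = j + j²)
m = 36864 (m = 192² = 36864)
t(x) = 8 (t(x) = 9 - x/x = 9 - 1*1 = 9 - 1 = 8)
C(F) = 2 (C(F) = 2*(F/F) = 2*1 = 2)
m + C(t(V(-3))) = 36864 + 2 = 36866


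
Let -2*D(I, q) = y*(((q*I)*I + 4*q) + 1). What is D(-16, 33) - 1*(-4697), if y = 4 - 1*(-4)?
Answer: -29627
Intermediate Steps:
y = 8 (y = 4 + 4 = 8)
D(I, q) = -4 - 16*q - 4*q*I² (D(I, q) = -4*(((q*I)*I + 4*q) + 1) = -4*(((I*q)*I + 4*q) + 1) = -4*((q*I² + 4*q) + 1) = -4*((4*q + q*I²) + 1) = -4*(1 + 4*q + q*I²) = -(8 + 32*q + 8*q*I²)/2 = -4 - 16*q - 4*q*I²)
D(-16, 33) - 1*(-4697) = (-4 - 16*33 - 4*33*(-16)²) - 1*(-4697) = (-4 - 528 - 4*33*256) + 4697 = (-4 - 528 - 33792) + 4697 = -34324 + 4697 = -29627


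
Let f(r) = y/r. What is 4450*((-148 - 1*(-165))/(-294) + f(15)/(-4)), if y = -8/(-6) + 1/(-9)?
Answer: -920705/2646 ≈ -347.96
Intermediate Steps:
y = 11/9 (y = -8*(-⅙) + 1*(-⅑) = 4/3 - ⅑ = 11/9 ≈ 1.2222)
f(r) = 11/(9*r)
4450*((-148 - 1*(-165))/(-294) + f(15)/(-4)) = 4450*((-148 - 1*(-165))/(-294) + ((11/9)/15)/(-4)) = 4450*((-148 + 165)*(-1/294) + ((11/9)*(1/15))*(-¼)) = 4450*(17*(-1/294) + (11/135)*(-¼)) = 4450*(-17/294 - 11/540) = 4450*(-2069/26460) = -920705/2646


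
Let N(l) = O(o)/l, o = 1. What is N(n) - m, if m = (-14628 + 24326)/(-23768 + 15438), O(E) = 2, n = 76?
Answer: 188427/158270 ≈ 1.1905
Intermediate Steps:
m = -4849/4165 (m = 9698/(-8330) = 9698*(-1/8330) = -4849/4165 ≈ -1.1642)
N(l) = 2/l
N(n) - m = 2/76 - 1*(-4849/4165) = 2*(1/76) + 4849/4165 = 1/38 + 4849/4165 = 188427/158270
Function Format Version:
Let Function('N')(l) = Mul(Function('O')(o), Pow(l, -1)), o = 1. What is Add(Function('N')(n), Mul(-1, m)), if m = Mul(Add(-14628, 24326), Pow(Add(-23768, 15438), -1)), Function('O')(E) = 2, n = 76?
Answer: Rational(188427, 158270) ≈ 1.1905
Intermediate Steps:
m = Rational(-4849, 4165) (m = Mul(9698, Pow(-8330, -1)) = Mul(9698, Rational(-1, 8330)) = Rational(-4849, 4165) ≈ -1.1642)
Function('N')(l) = Mul(2, Pow(l, -1))
Add(Function('N')(n), Mul(-1, m)) = Add(Mul(2, Pow(76, -1)), Mul(-1, Rational(-4849, 4165))) = Add(Mul(2, Rational(1, 76)), Rational(4849, 4165)) = Add(Rational(1, 38), Rational(4849, 4165)) = Rational(188427, 158270)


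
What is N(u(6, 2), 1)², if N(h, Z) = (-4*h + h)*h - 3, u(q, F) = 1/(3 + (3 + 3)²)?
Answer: 2316484/257049 ≈ 9.0118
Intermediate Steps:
u(q, F) = 1/39 (u(q, F) = 1/(3 + 6²) = 1/(3 + 36) = 1/39)
N(h, Z) = -3 - 3*h² (N(h, Z) = (-3*h)*h - 3 = -3*h² - 3 = -3 - 3*h²)
N(u(6, 2), 1)² = (-3 - 3*(1/39)²)² = (-3 - 3*1/1521)² = (-3 - 1/507)² = (-1522/507)² = 2316484/257049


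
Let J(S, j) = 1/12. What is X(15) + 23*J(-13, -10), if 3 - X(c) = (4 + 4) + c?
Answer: -217/12 ≈ -18.083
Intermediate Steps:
J(S, j) = 1/12
X(c) = -5 - c (X(c) = 3 - ((4 + 4) + c) = 3 - (8 + c) = 3 + (-8 - c) = -5 - c)
X(15) + 23*J(-13, -10) = (-5 - 1*15) + 23*(1/12) = (-5 - 15) + 23/12 = -20 + 23/12 = -217/12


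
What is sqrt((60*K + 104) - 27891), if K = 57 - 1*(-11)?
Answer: I*sqrt(23707) ≈ 153.97*I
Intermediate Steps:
K = 68 (K = 57 + 11 = 68)
sqrt((60*K + 104) - 27891) = sqrt((60*68 + 104) - 27891) = sqrt((4080 + 104) - 27891) = sqrt(4184 - 27891) = sqrt(-23707) = I*sqrt(23707)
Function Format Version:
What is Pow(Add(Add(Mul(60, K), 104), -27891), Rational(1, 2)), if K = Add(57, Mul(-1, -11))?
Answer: Mul(I, Pow(23707, Rational(1, 2))) ≈ Mul(153.97, I)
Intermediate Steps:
K = 68 (K = Add(57, 11) = 68)
Pow(Add(Add(Mul(60, K), 104), -27891), Rational(1, 2)) = Pow(Add(Add(Mul(60, 68), 104), -27891), Rational(1, 2)) = Pow(Add(Add(4080, 104), -27891), Rational(1, 2)) = Pow(Add(4184, -27891), Rational(1, 2)) = Pow(-23707, Rational(1, 2)) = Mul(I, Pow(23707, Rational(1, 2)))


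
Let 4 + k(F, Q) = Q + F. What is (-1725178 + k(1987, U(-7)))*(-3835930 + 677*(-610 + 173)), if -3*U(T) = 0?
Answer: 7119860913905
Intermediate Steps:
U(T) = 0 (U(T) = -⅓*0 = 0)
k(F, Q) = -4 + F + Q (k(F, Q) = -4 + (Q + F) = -4 + (F + Q) = -4 + F + Q)
(-1725178 + k(1987, U(-7)))*(-3835930 + 677*(-610 + 173)) = (-1725178 + (-4 + 1987 + 0))*(-3835930 + 677*(-610 + 173)) = (-1725178 + 1983)*(-3835930 + 677*(-437)) = -1723195*(-3835930 - 295849) = -1723195*(-4131779) = 7119860913905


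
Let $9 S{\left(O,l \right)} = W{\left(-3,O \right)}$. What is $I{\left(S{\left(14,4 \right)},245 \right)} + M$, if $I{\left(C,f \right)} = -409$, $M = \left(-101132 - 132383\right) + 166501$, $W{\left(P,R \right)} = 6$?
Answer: $-67423$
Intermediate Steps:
$S{\left(O,l \right)} = \frac{2}{3}$ ($S{\left(O,l \right)} = \frac{1}{9} \cdot 6 = \frac{2}{3}$)
$M = -67014$ ($M = -233515 + 166501 = -67014$)
$I{\left(S{\left(14,4 \right)},245 \right)} + M = -409 - 67014 = -67423$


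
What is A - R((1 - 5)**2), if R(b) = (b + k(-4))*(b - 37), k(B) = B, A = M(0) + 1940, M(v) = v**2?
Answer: 2192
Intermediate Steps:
A = 1940 (A = 0**2 + 1940 = 0 + 1940 = 1940)
R(b) = (-37 + b)*(-4 + b) (R(b) = (b - 4)*(b - 37) = (-4 + b)*(-37 + b) = (-37 + b)*(-4 + b))
A - R((1 - 5)**2) = 1940 - (148 + ((1 - 5)**2)**2 - 41*(1 - 5)**2) = 1940 - (148 + ((-4)**2)**2 - 41*(-4)**2) = 1940 - (148 + 16**2 - 41*16) = 1940 - (148 + 256 - 656) = 1940 - 1*(-252) = 1940 + 252 = 2192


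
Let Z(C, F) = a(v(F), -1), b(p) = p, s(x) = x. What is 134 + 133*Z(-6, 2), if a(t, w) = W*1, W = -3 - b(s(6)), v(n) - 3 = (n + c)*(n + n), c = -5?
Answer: -1063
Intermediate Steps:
v(n) = 3 + 2*n*(-5 + n) (v(n) = 3 + (n - 5)*(n + n) = 3 + (-5 + n)*(2*n) = 3 + 2*n*(-5 + n))
W = -9 (W = -3 - 1*6 = -3 - 6 = -9)
a(t, w) = -9 (a(t, w) = -9*1 = -9)
Z(C, F) = -9
134 + 133*Z(-6, 2) = 134 + 133*(-9) = 134 - 1197 = -1063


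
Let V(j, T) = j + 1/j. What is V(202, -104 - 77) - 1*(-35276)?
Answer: 7166557/202 ≈ 35478.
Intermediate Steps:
V(202, -104 - 77) - 1*(-35276) = (202 + 1/202) - 1*(-35276) = (202 + 1/202) + 35276 = 40805/202 + 35276 = 7166557/202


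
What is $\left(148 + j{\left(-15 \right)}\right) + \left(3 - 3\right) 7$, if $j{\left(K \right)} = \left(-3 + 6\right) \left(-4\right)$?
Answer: $136$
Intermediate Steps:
$j{\left(K \right)} = -12$ ($j{\left(K \right)} = 3 \left(-4\right) = -12$)
$\left(148 + j{\left(-15 \right)}\right) + \left(3 - 3\right) 7 = \left(148 - 12\right) + \left(3 - 3\right) 7 = 136 + 0 \cdot 7 = 136 + 0 = 136$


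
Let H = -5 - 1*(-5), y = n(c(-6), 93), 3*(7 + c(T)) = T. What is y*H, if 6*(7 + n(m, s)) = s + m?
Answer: 0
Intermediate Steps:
c(T) = -7 + T/3
n(m, s) = -7 + m/6 + s/6 (n(m, s) = -7 + (s + m)/6 = -7 + (m + s)/6 = -7 + (m/6 + s/6) = -7 + m/6 + s/6)
y = 7 (y = -7 + (-7 + (⅓)*(-6))/6 + (⅙)*93 = -7 + (-7 - 2)/6 + 31/2 = -7 + (⅙)*(-9) + 31/2 = -7 - 3/2 + 31/2 = 7)
H = 0 (H = -5 + 5 = 0)
y*H = 7*0 = 0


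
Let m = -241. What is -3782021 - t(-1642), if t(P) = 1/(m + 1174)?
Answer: -3528625594/933 ≈ -3.7820e+6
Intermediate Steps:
t(P) = 1/933 (t(P) = 1/(-241 + 1174) = 1/933)
-3782021 - t(-1642) = -3782021 - 1*1/933 = -3782021 - 1/933 = -3528625594/933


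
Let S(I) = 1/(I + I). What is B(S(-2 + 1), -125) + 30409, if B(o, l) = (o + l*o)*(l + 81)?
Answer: 27681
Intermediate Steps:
S(I) = 1/(2*I)
B(o, l) = (81 + l)*(o + l*o) (B(o, l) = (o + l*o)*(81 + l) = (81 + l)*(o + l*o))
B(S(-2 + 1), -125) + 30409 = (1/(2*(-2 + 1)))*(81 + (-125)² + 82*(-125)) + 30409 = ((½)/(-1))*(81 + 15625 - 10250) + 30409 = ((½)*(-1))*5456 + 30409 = -½*5456 + 30409 = -2728 + 30409 = 27681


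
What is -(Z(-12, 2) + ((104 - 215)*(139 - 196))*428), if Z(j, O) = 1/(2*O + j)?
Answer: -21663647/8 ≈ -2.7080e+6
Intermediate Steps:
Z(j, O) = 1/(j + 2*O)
-(Z(-12, 2) + ((104 - 215)*(139 - 196))*428) = -(1/(-12 + 2*2) + ((104 - 215)*(139 - 196))*428) = -(1/(-12 + 4) - 111*(-57)*428) = -(1/(-8) + 6327*428) = -(-⅛ + 2707956) = -1*21663647/8 = -21663647/8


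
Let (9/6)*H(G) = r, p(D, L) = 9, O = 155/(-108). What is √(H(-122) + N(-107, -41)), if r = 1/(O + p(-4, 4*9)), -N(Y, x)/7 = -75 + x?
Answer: 2*√135514973/817 ≈ 28.497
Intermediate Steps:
N(Y, x) = 525 - 7*x (N(Y, x) = -7*(-75 + x) = 525 - 7*x)
O = -155/108 (O = 155*(-1/108) = -155/108 ≈ -1.4352)
r = 108/817 (r = 1/(-155/108 + 9) = 1/(817/108) = 108/817 ≈ 0.13219)
H(G) = 72/817 (H(G) = (⅔)*(108/817) = 72/817)
√(H(-122) + N(-107, -41)) = √(72/817 + (525 - 7*(-41))) = √(72/817 + (525 + 287)) = √(72/817 + 812) = √(663476/817) = 2*√135514973/817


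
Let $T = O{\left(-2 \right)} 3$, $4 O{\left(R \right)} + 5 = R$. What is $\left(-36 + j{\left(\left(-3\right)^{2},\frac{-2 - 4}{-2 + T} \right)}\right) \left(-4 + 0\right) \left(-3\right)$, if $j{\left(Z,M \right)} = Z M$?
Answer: $- \frac{9936}{29} \approx -342.62$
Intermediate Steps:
$O{\left(R \right)} = - \frac{5}{4} + \frac{R}{4}$
$T = - \frac{21}{4}$ ($T = \left(- \frac{5}{4} + \frac{1}{4} \left(-2\right)\right) 3 = \left(- \frac{5}{4} - \frac{1}{2}\right) 3 = \left(- \frac{7}{4}\right) 3 = - \frac{21}{4} \approx -5.25$)
$j{\left(Z,M \right)} = M Z$
$\left(-36 + j{\left(\left(-3\right)^{2},\frac{-2 - 4}{-2 + T} \right)}\right) \left(-4 + 0\right) \left(-3\right) = \left(-36 + \frac{-2 - 4}{-2 - \frac{21}{4}} \left(-3\right)^{2}\right) \left(-4 + 0\right) \left(-3\right) = \left(-36 + - \frac{6}{- \frac{29}{4}} \cdot 9\right) \left(\left(-4\right) \left(-3\right)\right) = \left(-36 + \left(-6\right) \left(- \frac{4}{29}\right) 9\right) 12 = \left(-36 + \frac{24}{29} \cdot 9\right) 12 = \left(-36 + \frac{216}{29}\right) 12 = \left(- \frac{828}{29}\right) 12 = - \frac{9936}{29}$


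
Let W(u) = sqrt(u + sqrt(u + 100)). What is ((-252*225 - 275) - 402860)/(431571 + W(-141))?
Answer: -459835/(431571 + sqrt(-141 + I*sqrt(41))) ≈ -1.0655 + 2.9324e-5*I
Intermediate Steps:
W(u) = sqrt(u + sqrt(100 + u))
((-252*225 - 275) - 402860)/(431571 + W(-141)) = ((-252*225 - 275) - 402860)/(431571 + sqrt(-141 + sqrt(100 - 141))) = ((-56700 - 275) - 402860)/(431571 + sqrt(-141 + sqrt(-41))) = (-56975 - 402860)/(431571 + sqrt(-141 + I*sqrt(41))) = -459835/(431571 + sqrt(-141 + I*sqrt(41)))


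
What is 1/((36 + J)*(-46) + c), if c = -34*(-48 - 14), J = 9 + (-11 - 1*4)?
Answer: 1/728 ≈ 0.0013736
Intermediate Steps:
J = -6 (J = 9 + (-11 - 4) = 9 - 15 = -6)
c = 2108 (c = -34*(-62) = 2108)
1/((36 + J)*(-46) + c) = 1/((36 - 6)*(-46) + 2108) = 1/(30*(-46) + 2108) = 1/(-1380 + 2108) = 1/728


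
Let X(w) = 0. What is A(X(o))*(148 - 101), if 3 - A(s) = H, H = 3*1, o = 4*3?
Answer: 0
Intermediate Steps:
o = 12
H = 3
A(s) = 0 (A(s) = 3 - 1*3 = 3 - 3 = 0)
A(X(o))*(148 - 101) = 0*(148 - 101) = 0*47 = 0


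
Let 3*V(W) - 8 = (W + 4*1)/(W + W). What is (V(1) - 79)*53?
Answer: -8003/2 ≈ -4001.5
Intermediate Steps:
V(W) = 8/3 + (4 + W)/(6*W) (V(W) = 8/3 + ((W + 4*1)/(W + W))/3 = 8/3 + ((W + 4)/((2*W)))/3 = 8/3 + ((4 + W)*(1/(2*W)))/3 = 8/3 + ((4 + W)/(2*W))/3 = 8/3 + (4 + W)/(6*W))
(V(1) - 79)*53 = ((1/6)*(4 + 17*1)/1 - 79)*53 = ((1/6)*1*(4 + 17) - 79)*53 = ((1/6)*1*21 - 79)*53 = (7/2 - 79)*53 = -151/2*53 = -8003/2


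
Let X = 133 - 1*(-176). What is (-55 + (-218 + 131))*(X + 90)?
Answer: -56658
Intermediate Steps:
X = 309 (X = 133 + 176 = 309)
(-55 + (-218 + 131))*(X + 90) = (-55 + (-218 + 131))*(309 + 90) = (-55 - 87)*399 = -142*399 = -56658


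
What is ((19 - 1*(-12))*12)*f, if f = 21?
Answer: 7812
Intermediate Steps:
((19 - 1*(-12))*12)*f = ((19 - 1*(-12))*12)*21 = ((19 + 12)*12)*21 = (31*12)*21 = 372*21 = 7812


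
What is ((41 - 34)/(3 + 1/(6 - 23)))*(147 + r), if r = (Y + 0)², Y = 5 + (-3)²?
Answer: 40817/50 ≈ 816.34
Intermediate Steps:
Y = 14 (Y = 5 + 9 = 14)
r = 196 (r = (14 + 0)² = 14² = 196)
((41 - 34)/(3 + 1/(6 - 23)))*(147 + r) = ((41 - 34)/(3 + 1/(6 - 23)))*(147 + 196) = (7/(3 + 1/(-17)))*343 = (7/(3 - 1/17))*343 = (7/(50/17))*343 = (7*(17/50))*343 = (119/50)*343 = 40817/50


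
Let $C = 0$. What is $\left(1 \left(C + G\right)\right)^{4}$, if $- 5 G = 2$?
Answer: $\frac{16}{625} \approx 0.0256$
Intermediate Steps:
$G = - \frac{2}{5}$ ($G = \left(- \frac{1}{5}\right) 2 = - \frac{2}{5} \approx -0.4$)
$\left(1 \left(C + G\right)\right)^{4} = \left(1 \left(0 - \frac{2}{5}\right)\right)^{4} = \left(1 \left(- \frac{2}{5}\right)\right)^{4} = \left(- \frac{2}{5}\right)^{4} = \frac{16}{625}$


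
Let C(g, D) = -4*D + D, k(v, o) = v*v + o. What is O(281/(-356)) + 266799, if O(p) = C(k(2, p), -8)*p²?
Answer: 4226866641/15842 ≈ 2.6681e+5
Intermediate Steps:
k(v, o) = o + v² (k(v, o) = v² + o = o + v²)
C(g, D) = -3*D
O(p) = 24*p² (O(p) = (-3*(-8))*p² = 24*p²)
O(281/(-356)) + 266799 = 24*(281/(-356))² + 266799 = 24*(281*(-1/356))² + 266799 = 24*(-281/356)² + 266799 = 24*(78961/126736) + 266799 = 236883/15842 + 266799 = 4226866641/15842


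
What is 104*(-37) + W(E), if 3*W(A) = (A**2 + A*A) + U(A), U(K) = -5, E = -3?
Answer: -11531/3 ≈ -3843.7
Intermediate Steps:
W(A) = -5/3 + 2*A**2/3 (W(A) = ((A**2 + A*A) - 5)/3 = ((A**2 + A**2) - 5)/3 = (2*A**2 - 5)/3 = (-5 + 2*A**2)/3 = -5/3 + 2*A**2/3)
104*(-37) + W(E) = 104*(-37) + (-5/3 + (2/3)*(-3)**2) = -3848 + (-5/3 + (2/3)*9) = -3848 + (-5/3 + 6) = -3848 + 13/3 = -11531/3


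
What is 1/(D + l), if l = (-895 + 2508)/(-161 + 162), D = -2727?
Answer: -1/1114 ≈ -0.00089767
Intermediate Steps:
l = 1613 (l = 1613/1 = 1613*1 = 1613)
1/(D + l) = 1/(-2727 + 1613) = 1/(-1114) = -1/1114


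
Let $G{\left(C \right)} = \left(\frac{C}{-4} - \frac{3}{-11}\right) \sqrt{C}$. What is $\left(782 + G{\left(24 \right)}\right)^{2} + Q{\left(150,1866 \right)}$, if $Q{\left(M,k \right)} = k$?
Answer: $\frac{74315446}{121} - \frac{197064 \sqrt{6}}{11} \approx 5.703 \cdot 10^{5}$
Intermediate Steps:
$G{\left(C \right)} = \sqrt{C} \left(\frac{3}{11} - \frac{C}{4}\right)$ ($G{\left(C \right)} = \left(C \left(- \frac{1}{4}\right) - - \frac{3}{11}\right) \sqrt{C} = \left(- \frac{C}{4} + \frac{3}{11}\right) \sqrt{C} = \left(\frac{3}{11} - \frac{C}{4}\right) \sqrt{C} = \sqrt{C} \left(\frac{3}{11} - \frac{C}{4}\right)$)
$\left(782 + G{\left(24 \right)}\right)^{2} + Q{\left(150,1866 \right)} = \left(782 + \frac{\sqrt{24} \left(12 - 264\right)}{44}\right)^{2} + 1866 = \left(782 + \frac{2 \sqrt{6} \left(12 - 264\right)}{44}\right)^{2} + 1866 = \left(782 + \frac{1}{44} \cdot 2 \sqrt{6} \left(-252\right)\right)^{2} + 1866 = \left(782 - \frac{126 \sqrt{6}}{11}\right)^{2} + 1866 = 1866 + \left(782 - \frac{126 \sqrt{6}}{11}\right)^{2}$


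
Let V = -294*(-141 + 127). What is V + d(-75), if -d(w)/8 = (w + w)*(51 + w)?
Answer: -24684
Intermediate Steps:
d(w) = -16*w*(51 + w) (d(w) = -8*(w + w)*(51 + w) = -8*2*w*(51 + w) = -16*w*(51 + w))
V = 4116 (V = -294*(-14) = 4116)
V + d(-75) = 4116 - 16*(-75)*(51 - 75) = 4116 - 16*(-75)*(-24) = 4116 - 28800 = -24684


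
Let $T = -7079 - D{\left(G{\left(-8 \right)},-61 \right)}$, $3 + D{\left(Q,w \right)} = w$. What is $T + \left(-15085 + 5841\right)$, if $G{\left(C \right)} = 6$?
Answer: $-16259$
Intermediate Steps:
$D{\left(Q,w \right)} = -3 + w$
$T = -7015$ ($T = -7079 - \left(-3 - 61\right) = -7079 - -64 = -7079 + 64 = -7015$)
$T + \left(-15085 + 5841\right) = -7015 + \left(-15085 + 5841\right) = -7015 - 9244 = -16259$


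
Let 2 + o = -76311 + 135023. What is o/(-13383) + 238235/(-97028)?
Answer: -2961604295/432841908 ≈ -6.8422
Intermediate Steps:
o = 58710 (o = -2 + (-76311 + 135023) = -2 + 58712 = 58710)
o/(-13383) + 238235/(-97028) = 58710/(-13383) + 238235/(-97028) = 58710*(-1/13383) + 238235*(-1/97028) = -19570/4461 - 238235/97028 = -2961604295/432841908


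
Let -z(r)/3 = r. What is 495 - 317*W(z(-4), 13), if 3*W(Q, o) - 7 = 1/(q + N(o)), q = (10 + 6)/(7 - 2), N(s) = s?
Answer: -61039/243 ≈ -251.19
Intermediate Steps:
z(r) = -3*r
q = 16/5 ≈ 3.2000
W(Q, o) = 7/3 + 1/(3*(16/5 + o))
495 - 317*W(z(-4), 13) = 495 - 317*(117 + 35*13)/(3*(16 + 5*13)) = 495 - 317*(117 + 455)/(3*(16 + 65)) = 495 - 317*572/(3*81) = 495 - 317*572/243 = 495 - 181324/243 = -61039/243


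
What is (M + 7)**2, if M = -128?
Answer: 14641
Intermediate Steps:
(M + 7)**2 = (-128 + 7)**2 = (-121)**2 = 14641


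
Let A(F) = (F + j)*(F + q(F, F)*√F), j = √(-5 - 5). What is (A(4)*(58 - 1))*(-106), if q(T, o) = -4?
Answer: 96672 + 24168*I*√10 ≈ 96672.0 + 76426.0*I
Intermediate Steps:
j = I*√10 (j = √(-10) = I*√10 ≈ 3.1623*I)
A(F) = (F - 4*√F)*(F + I*√10) (A(F) = (F + I*√10)*(F - 4*√F) = (F - 4*√F)*(F + I*√10))
(A(4)*(58 - 1))*(-106) = ((4² - 4*4^(3/2) + I*4*√10 - 4*I*√10*√4)*(58 - 1))*(-106) = ((16 - 4*8 + 4*I*√10 - 4*I*√10*2)*57)*(-106) = ((16 - 32 + 4*I*√10 - 8*I*√10)*57)*(-106) = ((-16 - 4*I*√10)*57)*(-106) = (-912 - 228*I*√10)*(-106) = 96672 + 24168*I*√10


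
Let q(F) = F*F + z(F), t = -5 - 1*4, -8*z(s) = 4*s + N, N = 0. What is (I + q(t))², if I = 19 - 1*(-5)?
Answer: 47961/4 ≈ 11990.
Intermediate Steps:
z(s) = -s/2 (z(s) = -(4*s + 0)/8 = -s/2)
t = -9 (t = -5 - 4 = -9)
q(F) = F² - F/2 (q(F) = F*F - F/2 = F² - F/2)
I = 24 (I = 19 + 5 = 24)
(I + q(t))² = (24 - 9*(-½ - 9))² = (24 - 9*(-19/2))² = (24 + 171/2)² = (219/2)² = 47961/4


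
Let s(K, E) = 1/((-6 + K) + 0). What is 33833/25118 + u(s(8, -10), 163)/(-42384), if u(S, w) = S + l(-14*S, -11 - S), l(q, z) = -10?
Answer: 1434216493/1064601312 ≈ 1.3472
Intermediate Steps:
s(K, E) = 1/(-6 + K)
u(S, w) = -10 + S (u(S, w) = S - 10 = -10 + S)
33833/25118 + u(s(8, -10), 163)/(-42384) = 33833/25118 + (-10 + 1/(-6 + 8))/(-42384) = 33833*(1/25118) + (-10 + 1/2)*(-1/42384) = 33833/25118 + (-10 + ½)*(-1/42384) = 33833/25118 - 19/2*(-1/42384) = 33833/25118 + 19/84768 = 1434216493/1064601312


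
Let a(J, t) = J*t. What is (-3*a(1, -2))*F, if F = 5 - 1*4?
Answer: 6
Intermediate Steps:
F = 1 (F = 5 - 4 = 1)
(-3*a(1, -2))*F = -3*(-2)*1 = 6*1 = 6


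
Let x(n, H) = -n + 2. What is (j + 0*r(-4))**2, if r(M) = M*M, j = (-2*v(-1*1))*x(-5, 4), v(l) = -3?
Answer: 1764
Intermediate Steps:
x(n, H) = 2 - n
j = 42 (j = (-2*(-3))*(2 - 1*(-5)) = 6*(2 + 5) = 6*7 = 42)
r(M) = M**2
(j + 0*r(-4))**2 = (42 + 0*(-4)**2)**2 = (42 + 0*16)**2 = (42 + 0)**2 = 42**2 = 1764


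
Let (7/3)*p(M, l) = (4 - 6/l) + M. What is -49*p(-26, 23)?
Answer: 10752/23 ≈ 467.48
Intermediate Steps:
p(M, l) = 12/7 - 18/(7*l) + 3*M/7 (p(M, l) = 3*((4 - 6/l) + M)/7 = 3*(4 + M - 6/l)/7 = 12/7 - 18/(7*l) + 3*M/7)
-49*p(-26, 23) = -21*(-6 + 23*(4 - 26))/23 = -21*(-6 + 23*(-22))/23 = -21*(-6 - 506)/23 = -21*(-512)/23 = -49*(-1536/161) = 10752/23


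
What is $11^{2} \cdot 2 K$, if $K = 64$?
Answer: $15488$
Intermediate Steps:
$11^{2} \cdot 2 K = 11^{2} \cdot 2 \cdot 64 = 121 \cdot 2 \cdot 64 = 242 \cdot 64 = 15488$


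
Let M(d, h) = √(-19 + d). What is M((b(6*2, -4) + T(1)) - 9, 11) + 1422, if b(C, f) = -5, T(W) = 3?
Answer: 1422 + I*√30 ≈ 1422.0 + 5.4772*I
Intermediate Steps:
M((b(6*2, -4) + T(1)) - 9, 11) + 1422 = √(-19 + ((-5 + 3) - 9)) + 1422 = √(-19 + (-2 - 9)) + 1422 = √(-19 - 11) + 1422 = √(-30) + 1422 = I*√30 + 1422 = 1422 + I*√30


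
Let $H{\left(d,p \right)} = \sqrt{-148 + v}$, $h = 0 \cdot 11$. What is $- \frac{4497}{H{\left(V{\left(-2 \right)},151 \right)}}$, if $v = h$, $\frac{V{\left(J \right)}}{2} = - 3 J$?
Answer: $\frac{4497 i \sqrt{37}}{74} \approx 369.65 i$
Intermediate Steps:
$V{\left(J \right)} = - 6 J$ ($V{\left(J \right)} = 2 \left(- 3 J\right) = - 6 J$)
$h = 0$
$v = 0$
$H{\left(d,p \right)} = 2 i \sqrt{37}$ ($H{\left(d,p \right)} = \sqrt{-148 + 0} = \sqrt{-148} = 2 i \sqrt{37}$)
$- \frac{4497}{H{\left(V{\left(-2 \right)},151 \right)}} = - \frac{4497}{2 i \sqrt{37}} = - 4497 \left(- \frac{i \sqrt{37}}{74}\right) = \frac{4497 i \sqrt{37}}{74}$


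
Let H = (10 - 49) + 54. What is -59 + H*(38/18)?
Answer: -82/3 ≈ -27.333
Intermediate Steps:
H = 15 (H = -39 + 54 = 15)
-59 + H*(38/18) = -59 + 15*(38/18) = -59 + 15*(38*(1/18)) = -59 + 15*(19/9) = -59 + 95/3 = -82/3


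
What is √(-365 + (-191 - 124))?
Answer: 2*I*√170 ≈ 26.077*I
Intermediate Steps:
√(-365 + (-191 - 124)) = √(-365 - 315) = √(-680) = 2*I*√170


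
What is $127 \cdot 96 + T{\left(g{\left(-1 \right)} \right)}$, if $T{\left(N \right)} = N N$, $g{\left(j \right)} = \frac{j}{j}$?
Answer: $12193$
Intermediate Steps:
$g{\left(j \right)} = 1$
$T{\left(N \right)} = N^{2}$
$127 \cdot 96 + T{\left(g{\left(-1 \right)} \right)} = 127 \cdot 96 + 1^{2} = 12192 + 1 = 12193$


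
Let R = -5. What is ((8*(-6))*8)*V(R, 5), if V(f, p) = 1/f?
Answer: 384/5 ≈ 76.800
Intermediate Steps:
((8*(-6))*8)*V(R, 5) = ((8*(-6))*8)/(-5) = -48*8*(-⅕) = -384*(-⅕) = 384/5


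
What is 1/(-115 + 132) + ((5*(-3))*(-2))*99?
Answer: 50491/17 ≈ 2970.1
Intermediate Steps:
1/(-115 + 132) + ((5*(-3))*(-2))*99 = 1/17 - 15*(-2)*99 = 1/17 + 30*99 = 1/17 + 2970 = 50491/17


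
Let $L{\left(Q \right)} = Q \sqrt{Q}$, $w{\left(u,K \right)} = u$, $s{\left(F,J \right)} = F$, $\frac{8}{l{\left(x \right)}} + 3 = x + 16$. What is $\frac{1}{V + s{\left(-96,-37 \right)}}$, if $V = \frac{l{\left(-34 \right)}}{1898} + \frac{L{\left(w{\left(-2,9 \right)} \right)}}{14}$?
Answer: $- \frac{19063961826}{1830152267081} + \frac{56737863 i \sqrt{2}}{3660304534162} \approx -0.010417 + 2.1922 \cdot 10^{-5} i$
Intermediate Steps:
$l{\left(x \right)} = \frac{8}{13 + x}$ ($l{\left(x \right)} = \frac{8}{-3 + \left(x + 16\right)} = \frac{8}{-3 + \left(16 + x\right)} = \frac{8}{13 + x}$)
$L{\left(Q \right)} = Q^{\frac{3}{2}}$
$V = - \frac{4}{19929} - \frac{i \sqrt{2}}{7}$ ($V = \frac{8 \frac{1}{13 - 34}}{1898} + \frac{\left(-2\right)^{\frac{3}{2}}}{14} = \frac{8}{-21} \cdot \frac{1}{1898} + - 2 i \sqrt{2} \cdot \frac{1}{14} = 8 \left(- \frac{1}{21}\right) \frac{1}{1898} - \frac{i \sqrt{2}}{7} = \left(- \frac{8}{21}\right) \frac{1}{1898} - \frac{i \sqrt{2}}{7} = - \frac{4}{19929} - \frac{i \sqrt{2}}{7} \approx -0.00020071 - 0.20203 i$)
$\frac{1}{V + s{\left(-96,-37 \right)}} = \frac{1}{\left(- \frac{4}{19929} - \frac{i \sqrt{2}}{7}\right) - 96} = \frac{1}{- \frac{1913188}{19929} - \frac{i \sqrt{2}}{7}}$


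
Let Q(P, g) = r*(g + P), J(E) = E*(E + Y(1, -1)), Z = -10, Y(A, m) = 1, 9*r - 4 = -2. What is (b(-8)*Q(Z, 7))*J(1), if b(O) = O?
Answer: 32/3 ≈ 10.667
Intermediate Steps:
r = 2/9 (r = 4/9 + (⅑)*(-2) = 4/9 - 2/9 = 2/9 ≈ 0.22222)
J(E) = E*(1 + E) (J(E) = E*(E + 1) = E*(1 + E))
Q(P, g) = 2*P/9 + 2*g/9 (Q(P, g) = 2*(g + P)/9 = 2*(P + g)/9 = 2*P/9 + 2*g/9)
(b(-8)*Q(Z, 7))*J(1) = (-8*((2/9)*(-10) + (2/9)*7))*(1*(1 + 1)) = (-8*(-20/9 + 14/9))*(1*2) = -8*(-⅔)*2 = (16/3)*2 = 32/3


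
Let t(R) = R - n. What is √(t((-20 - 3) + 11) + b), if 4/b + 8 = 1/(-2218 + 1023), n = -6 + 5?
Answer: I*√1051241511/9561 ≈ 3.3912*I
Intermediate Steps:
n = -1
b = -4780/9561 (b = 4/(-8 + 1/(-2218 + 1023)) = 4/(-8 + 1/(-1195)) = 4/(-8 - 1/1195) = 4/(-9561/1195) = 4*(-1195/9561) = -4780/9561 ≈ -0.49995)
t(R) = 1 + R (t(R) = R - 1*(-1) = R + 1 = 1 + R)
√(t((-20 - 3) + 11) + b) = √((1 + ((-20 - 3) + 11)) - 4780/9561) = √((1 + (-23 + 11)) - 4780/9561) = √((1 - 12) - 4780/9561) = √(-11 - 4780/9561) = √(-109951/9561) = I*√1051241511/9561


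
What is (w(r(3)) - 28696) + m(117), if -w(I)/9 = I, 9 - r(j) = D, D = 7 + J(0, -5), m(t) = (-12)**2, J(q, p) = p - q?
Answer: -28615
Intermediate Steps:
m(t) = 144
D = 2 (D = 7 + (-5 - 1*0) = 7 + (-5 + 0) = 7 - 5 = 2)
r(j) = 7 (r(j) = 9 - 1*2 = 9 - 2 = 7)
w(I) = -9*I
(w(r(3)) - 28696) + m(117) = (-9*7 - 28696) + 144 = (-63 - 28696) + 144 = -28759 + 144 = -28615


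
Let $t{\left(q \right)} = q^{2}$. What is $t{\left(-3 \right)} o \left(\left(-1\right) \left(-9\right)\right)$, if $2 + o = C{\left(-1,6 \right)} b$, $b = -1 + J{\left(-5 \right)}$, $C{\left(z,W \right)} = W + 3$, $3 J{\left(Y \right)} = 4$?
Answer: $81$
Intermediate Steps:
$J{\left(Y \right)} = \frac{4}{3}$ ($J{\left(Y \right)} = \frac{1}{3} \cdot 4 = \frac{4}{3}$)
$C{\left(z,W \right)} = 3 + W$
$b = \frac{1}{3}$ ($b = -1 + \frac{4}{3} = \frac{1}{3} \approx 0.33333$)
$o = 1$ ($o = -2 + \left(3 + 6\right) \frac{1}{3} = -2 + 9 \cdot \frac{1}{3} = -2 + 3 = 1$)
$t{\left(-3 \right)} o \left(\left(-1\right) \left(-9\right)\right) = \left(-3\right)^{2} \cdot 1 \left(\left(-1\right) \left(-9\right)\right) = 9 \cdot 1 \cdot 9 = 9 \cdot 9 = 81$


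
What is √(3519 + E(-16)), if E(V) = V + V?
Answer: √3487 ≈ 59.051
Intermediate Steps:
E(V) = 2*V
√(3519 + E(-16)) = √(3519 + 2*(-16)) = √(3519 - 32) = √3487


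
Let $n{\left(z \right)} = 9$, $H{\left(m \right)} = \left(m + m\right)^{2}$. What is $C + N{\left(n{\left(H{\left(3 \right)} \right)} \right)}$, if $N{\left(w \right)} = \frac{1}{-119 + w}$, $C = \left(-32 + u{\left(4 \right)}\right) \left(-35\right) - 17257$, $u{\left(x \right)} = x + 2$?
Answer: $- \frac{1798171}{110} \approx -16347.0$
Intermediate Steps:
$u{\left(x \right)} = 2 + x$
$H{\left(m \right)} = 4 m^{2}$ ($H{\left(m \right)} = \left(2 m\right)^{2} = 4 m^{2}$)
$C = -16347$ ($C = \left(-32 + \left(2 + 4\right)\right) \left(-35\right) - 17257 = \left(-32 + 6\right) \left(-35\right) - 17257 = \left(-26\right) \left(-35\right) - 17257 = 910 - 17257 = -16347$)
$C + N{\left(n{\left(H{\left(3 \right)} \right)} \right)} = -16347 + \frac{1}{-119 + 9} = -16347 + \frac{1}{-110} = -16347 - \frac{1}{110} = - \frac{1798171}{110}$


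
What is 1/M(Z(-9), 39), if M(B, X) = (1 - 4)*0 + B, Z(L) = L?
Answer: -1/9 ≈ -0.11111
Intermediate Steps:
M(B, X) = B (M(B, X) = -3*0 + B = 0 + B = B)
1/M(Z(-9), 39) = 1/(-9) = -1/9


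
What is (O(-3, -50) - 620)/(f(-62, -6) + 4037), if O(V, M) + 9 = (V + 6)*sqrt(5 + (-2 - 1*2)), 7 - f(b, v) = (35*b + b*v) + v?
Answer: -313/2924 ≈ -0.10705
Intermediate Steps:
f(b, v) = 7 - v - 35*b - b*v (f(b, v) = 7 - ((35*b + b*v) + v) = 7 - (v + 35*b + b*v) = 7 + (-v - 35*b - b*v) = 7 - v - 35*b - b*v)
O(V, M) = -3 + V (O(V, M) = -9 + (V + 6)*sqrt(5 + (-2 - 1*2)) = -9 + (6 + V)*sqrt(5 + (-2 - 2)) = -9 + (6 + V)*sqrt(5 - 4) = -9 + (6 + V)*sqrt(1) = -9 + (6 + V)*1 = -9 + (6 + V) = -3 + V)
(O(-3, -50) - 620)/(f(-62, -6) + 4037) = ((-3 - 3) - 620)/((7 - 1*(-6) - 35*(-62) - 1*(-62)*(-6)) + 4037) = (-6 - 620)/((7 + 6 + 2170 - 372) + 4037) = -626/(1811 + 4037) = -626/5848 = -626*1/5848 = -313/2924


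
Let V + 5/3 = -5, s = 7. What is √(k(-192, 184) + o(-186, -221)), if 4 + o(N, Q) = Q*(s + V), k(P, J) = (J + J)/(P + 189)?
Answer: I*√1803/3 ≈ 14.154*I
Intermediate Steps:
V = -20/3 (V = -5/3 - 5 = -20/3 ≈ -6.6667)
k(P, J) = 2*J/(189 + P) (k(P, J) = (2*J)/(189 + P) = 2*J/(189 + P))
o(N, Q) = -4 + Q/3 (o(N, Q) = -4 + Q*(7 - 20/3) = -4 + Q*(⅓) = -4 + Q/3)
√(k(-192, 184) + o(-186, -221)) = √(2*184/(189 - 192) + (-4 + (⅓)*(-221))) = √(2*184/(-3) + (-4 - 221/3)) = √(2*184*(-⅓) - 233/3) = √(-368/3 - 233/3) = √(-601/3) = I*√1803/3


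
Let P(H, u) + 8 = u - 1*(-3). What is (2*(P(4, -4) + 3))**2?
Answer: 144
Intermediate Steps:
P(H, u) = -5 + u (P(H, u) = -8 + (u - 1*(-3)) = -8 + (u + 3) = -8 + (3 + u) = -5 + u)
(2*(P(4, -4) + 3))**2 = (2*((-5 - 4) + 3))**2 = (2*(-9 + 3))**2 = (2*(-6))**2 = (-12)**2 = 144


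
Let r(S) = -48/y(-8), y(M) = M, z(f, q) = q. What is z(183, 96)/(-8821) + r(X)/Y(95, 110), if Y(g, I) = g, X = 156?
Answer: 43806/837995 ≈ 0.052275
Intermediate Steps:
r(S) = 6 (r(S) = -48/(-8) = -48*(-⅛) = 6)
z(183, 96)/(-8821) + r(X)/Y(95, 110) = 96/(-8821) + 6/95 = 96*(-1/8821) + 6*(1/95) = -96/8821 + 6/95 = 43806/837995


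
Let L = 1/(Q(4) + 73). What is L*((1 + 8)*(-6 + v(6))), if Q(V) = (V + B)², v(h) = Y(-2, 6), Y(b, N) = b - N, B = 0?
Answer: -126/89 ≈ -1.4157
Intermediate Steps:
v(h) = -8 (v(h) = -2 - 1*6 = -2 - 6 = -8)
Q(V) = V² (Q(V) = (V + 0)² = V²)
L = 1/89 (L = 1/(4² + 73) = 1/(16 + 73) = 1/89 ≈ 0.011236)
L*((1 + 8)*(-6 + v(6))) = ((1 + 8)*(-6 - 8))/89 = (9*(-14))/89 = (1/89)*(-126) = -126/89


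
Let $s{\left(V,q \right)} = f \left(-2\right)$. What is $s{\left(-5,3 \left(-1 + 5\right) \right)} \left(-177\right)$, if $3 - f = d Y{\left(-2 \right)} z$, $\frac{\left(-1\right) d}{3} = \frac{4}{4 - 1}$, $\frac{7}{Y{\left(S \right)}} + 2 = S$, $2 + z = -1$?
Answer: $8496$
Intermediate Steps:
$z = -3$ ($z = -2 - 1 = -3$)
$Y{\left(S \right)} = \frac{7}{-2 + S}$
$d = -4$ ($d = - 3 \frac{4}{4 - 1} = - 3 \cdot \frac{4}{3} = - 3 \cdot 4 \cdot \frac{1}{3} = \left(-3\right) \frac{4}{3} = -4$)
$f = 24$ ($f = 3 - - 4 \frac{7}{-2 - 2} \left(-3\right) = 3 - - 4 \frac{7}{-4} \left(-3\right) = 3 - - 4 \cdot 7 \left(- \frac{1}{4}\right) \left(-3\right) = 3 - \left(-4\right) \left(- \frac{7}{4}\right) \left(-3\right) = 3 - 7 \left(-3\right) = 3 - -21 = 3 + 21 = 24$)
$s{\left(V,q \right)} = -48$ ($s{\left(V,q \right)} = 24 \left(-2\right) = -48$)
$s{\left(-5,3 \left(-1 + 5\right) \right)} \left(-177\right) = \left(-48\right) \left(-177\right) = 8496$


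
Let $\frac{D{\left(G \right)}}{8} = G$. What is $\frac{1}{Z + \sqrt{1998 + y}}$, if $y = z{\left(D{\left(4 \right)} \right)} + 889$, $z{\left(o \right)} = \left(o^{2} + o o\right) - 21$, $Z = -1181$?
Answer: $- \frac{1181}{1389847} - \frac{3 \sqrt{546}}{1389847} \approx -0.00090017$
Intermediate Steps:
$D{\left(G \right)} = 8 G$
$z{\left(o \right)} = -21 + 2 o^{2}$ ($z{\left(o \right)} = \left(o^{2} + o^{2}\right) - 21 = 2 o^{2} - 21 = -21 + 2 o^{2}$)
$y = 2916$ ($y = \left(-21 + 2 \left(8 \cdot 4\right)^{2}\right) + 889 = \left(-21 + 2 \cdot 32^{2}\right) + 889 = \left(-21 + 2 \cdot 1024\right) + 889 = \left(-21 + 2048\right) + 889 = 2027 + 889 = 2916$)
$\frac{1}{Z + \sqrt{1998 + y}} = \frac{1}{-1181 + \sqrt{1998 + 2916}} = \frac{1}{-1181 + \sqrt{4914}} = \frac{1}{-1181 + 3 \sqrt{546}}$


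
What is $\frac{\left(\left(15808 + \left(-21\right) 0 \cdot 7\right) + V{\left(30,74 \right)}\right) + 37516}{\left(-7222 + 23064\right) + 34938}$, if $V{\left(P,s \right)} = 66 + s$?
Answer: $\frac{13366}{12695} \approx 1.0529$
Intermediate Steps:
$\frac{\left(\left(15808 + \left(-21\right) 0 \cdot 7\right) + V{\left(30,74 \right)}\right) + 37516}{\left(-7222 + 23064\right) + 34938} = \frac{\left(\left(15808 + \left(-21\right) 0 \cdot 7\right) + \left(66 + 74\right)\right) + 37516}{\left(-7222 + 23064\right) + 34938} = \frac{\left(\left(15808 + 0 \cdot 7\right) + 140\right) + 37516}{15842 + 34938} = \frac{\left(\left(15808 + 0\right) + 140\right) + 37516}{50780} = \left(\left(15808 + 140\right) + 37516\right) \frac{1}{50780} = \left(15948 + 37516\right) \frac{1}{50780} = 53464 \cdot \frac{1}{50780} = \frac{13366}{12695}$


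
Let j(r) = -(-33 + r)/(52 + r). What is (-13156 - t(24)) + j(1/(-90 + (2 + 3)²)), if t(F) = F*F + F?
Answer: -46479378/3379 ≈ -13755.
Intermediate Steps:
t(F) = F + F² (t(F) = F² + F = F + F²)
j(r) = -(-33 + r)/(52 + r)
(-13156 - t(24)) + j(1/(-90 + (2 + 3)²)) = (-13156 - 24*(1 + 24)) + (33 - 1/(-90 + (2 + 3)²))/(52 + 1/(-90 + (2 + 3)²)) = (-13156 - 24*25) + (33 - 1/(-90 + 5²))/(52 + 1/(-90 + 5²)) = (-13156 - 1*600) + (33 - 1/(-90 + 25))/(52 + 1/(-90 + 25)) = (-13156 - 600) + (33 - 1/(-65))/(52 + 1/(-65)) = -13756 + (33 - 1*(-1/65))/(52 - 1/65) = -13756 + (33 + 1/65)/(3379/65) = -13756 + (65/3379)*(2146/65) = -13756 + 2146/3379 = -46479378/3379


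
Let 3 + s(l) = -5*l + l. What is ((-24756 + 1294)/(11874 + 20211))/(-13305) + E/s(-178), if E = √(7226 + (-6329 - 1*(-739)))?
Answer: 23462/426890925 + 2*√409/709 ≈ 0.057104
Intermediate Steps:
s(l) = -3 - 4*l (s(l) = -3 + (-5*l + l) = -3 - 4*l)
E = 2*√409 (E = √(7226 + (-6329 + 739)) = √(7226 - 5590) = √1636 = 2*√409 ≈ 40.448)
((-24756 + 1294)/(11874 + 20211))/(-13305) + E/s(-178) = ((-24756 + 1294)/(11874 + 20211))/(-13305) + (2*√409)/(-3 - 4*(-178)) = -23462/32085*(-1/13305) + (2*√409)/(-3 + 712) = -23462*1/32085*(-1/13305) + (2*√409)/709 = -23462/32085*(-1/13305) + (2*√409)*(1/709) = 23462/426890925 + 2*√409/709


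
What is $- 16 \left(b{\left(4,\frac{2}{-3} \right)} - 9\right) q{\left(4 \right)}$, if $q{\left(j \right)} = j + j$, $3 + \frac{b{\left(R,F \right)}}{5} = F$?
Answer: $\frac{10496}{3} \approx 3498.7$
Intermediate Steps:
$b{\left(R,F \right)} = -15 + 5 F$
$q{\left(j \right)} = 2 j$
$- 16 \left(b{\left(4,\frac{2}{-3} \right)} - 9\right) q{\left(4 \right)} = - 16 \left(\left(-15 + 5 \frac{2}{-3}\right) - 9\right) 2 \cdot 4 = - 16 \left(\left(-15 + 5 \cdot 2 \left(- \frac{1}{3}\right)\right) - 9\right) 8 = - 16 \left(\left(-15 + 5 \left(- \frac{2}{3}\right)\right) - 9\right) 8 = - 16 \left(\left(-15 - \frac{10}{3}\right) - 9\right) 8 = - 16 \left(- \frac{55}{3} - 9\right) 8 = \left(-16\right) \left(- \frac{82}{3}\right) 8 = \frac{1312}{3} \cdot 8 = \frac{10496}{3}$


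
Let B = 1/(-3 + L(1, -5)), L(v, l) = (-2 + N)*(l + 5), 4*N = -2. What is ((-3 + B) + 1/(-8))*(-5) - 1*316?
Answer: -7169/24 ≈ -298.71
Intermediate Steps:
N = -½ (N = (¼)*(-2) = -½ ≈ -0.50000)
L(v, l) = -25/2 - 5*l/2 (L(v, l) = (-2 - ½)*(l + 5) = -5*(5 + l)/2 = -25/2 - 5*l/2)
B = -⅓ (B = 1/(-3 + (-25/2 - 5/2*(-5))) = 1/(-3 + (-25/2 + 25/2)) = 1/(-3 + 0) = 1/(-3) = -⅓ ≈ -0.33333)
((-3 + B) + 1/(-8))*(-5) - 1*316 = ((-3 - ⅓) + 1/(-8))*(-5) - 1*316 = (-10/3 - ⅛)*(-5) - 316 = -83/24*(-5) - 316 = 415/24 - 316 = -7169/24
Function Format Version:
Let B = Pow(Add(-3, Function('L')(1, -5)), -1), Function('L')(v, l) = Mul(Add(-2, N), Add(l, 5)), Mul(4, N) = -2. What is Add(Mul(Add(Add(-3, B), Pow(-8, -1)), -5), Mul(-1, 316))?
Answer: Rational(-7169, 24) ≈ -298.71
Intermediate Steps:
N = Rational(-1, 2) (N = Mul(Rational(1, 4), -2) = Rational(-1, 2) ≈ -0.50000)
Function('L')(v, l) = Add(Rational(-25, 2), Mul(Rational(-5, 2), l)) (Function('L')(v, l) = Mul(Add(-2, Rational(-1, 2)), Add(l, 5)) = Mul(Rational(-5, 2), Add(5, l)) = Add(Rational(-25, 2), Mul(Rational(-5, 2), l)))
B = Rational(-1, 3) (B = Pow(Add(-3, Add(Rational(-25, 2), Mul(Rational(-5, 2), -5))), -1) = Pow(Add(-3, Add(Rational(-25, 2), Rational(25, 2))), -1) = Pow(Add(-3, 0), -1) = Pow(-3, -1) = Rational(-1, 3) ≈ -0.33333)
Add(Mul(Add(Add(-3, B), Pow(-8, -1)), -5), Mul(-1, 316)) = Add(Mul(Add(Add(-3, Rational(-1, 3)), Pow(-8, -1)), -5), Mul(-1, 316)) = Add(Mul(Add(Rational(-10, 3), Rational(-1, 8)), -5), -316) = Add(Mul(Rational(-83, 24), -5), -316) = Add(Rational(415, 24), -316) = Rational(-7169, 24)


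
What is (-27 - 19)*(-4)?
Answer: 184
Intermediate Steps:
(-27 - 19)*(-4) = -46*(-4) = 184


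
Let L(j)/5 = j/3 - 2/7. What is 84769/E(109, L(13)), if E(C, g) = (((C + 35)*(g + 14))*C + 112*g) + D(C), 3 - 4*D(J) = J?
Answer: 3560298/22664935 ≈ 0.15708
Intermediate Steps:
D(J) = ¾ - J/4
L(j) = -10/7 + 5*j/3 (L(j) = 5*(j/3 - 2/7) = 5*(-2/7 + j/3) = -10/7 + 5*j/3)
E(C, g) = ¾ + 112*g - C/4 + C*(14 + g)*(35 + C) (E(C, g) = (((C + 35)*(g + 14))*C + 112*g) + (¾ - C/4) = (((35 + C)*(14 + g))*C + 112*g) + (¾ - C/4) = (((14 + g)*(35 + C))*C + 112*g) + (¾ - C/4) = (C*(14 + g)*(35 + C) + 112*g) + (¾ - C/4) = (112*g + C*(14 + g)*(35 + C)) + (¾ - C/4) = ¾ + 112*g - C/4 + C*(14 + g)*(35 + C))
84769/E(109, L(13)) = 84769/(¾ + 14*109² + 112*(-10/7 + (5/3)*13) + (1959/4)*109 + (-10/7 + (5/3)*13)*109² + 35*109*(-10/7 + (5/3)*13)) = 84769/(¾ + 14*11881 + 112*(-10/7 + 65/3) + 213531/4 + (-10/7 + 65/3)*11881 + 35*109*(-10/7 + 65/3)) = 84769/(¾ + 166334 + 112*(425/21) + 213531/4 + (425/21)*11881 + 35*109*(425/21)) = 84769/(¾ + 166334 + 6800/3 + 213531/4 + 5049425/21 + 231625/3) = 84769/(22664935/42) = 84769*(42/22664935) = 3560298/22664935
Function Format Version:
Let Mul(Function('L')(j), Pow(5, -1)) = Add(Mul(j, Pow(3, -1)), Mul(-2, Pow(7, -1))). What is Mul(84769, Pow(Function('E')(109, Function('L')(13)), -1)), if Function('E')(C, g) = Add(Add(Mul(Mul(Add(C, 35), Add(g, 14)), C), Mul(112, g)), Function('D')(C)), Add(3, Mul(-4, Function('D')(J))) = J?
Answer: Rational(3560298, 22664935) ≈ 0.15708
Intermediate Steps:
Function('D')(J) = Add(Rational(3, 4), Mul(Rational(-1, 4), J))
Function('L')(j) = Add(Rational(-10, 7), Mul(Rational(5, 3), j)) (Function('L')(j) = Mul(5, Add(Mul(j, Pow(3, -1)), Mul(-2, Pow(7, -1)))) = Mul(5, Add(Mul(j, Rational(1, 3)), Mul(-2, Rational(1, 7)))) = Mul(5, Add(Mul(Rational(1, 3), j), Rational(-2, 7))) = Mul(5, Add(Rational(-2, 7), Mul(Rational(1, 3), j))) = Add(Rational(-10, 7), Mul(Rational(5, 3), j)))
Function('E')(C, g) = Add(Rational(3, 4), Mul(112, g), Mul(Rational(-1, 4), C), Mul(C, Add(14, g), Add(35, C))) (Function('E')(C, g) = Add(Add(Mul(Mul(Add(C, 35), Add(g, 14)), C), Mul(112, g)), Add(Rational(3, 4), Mul(Rational(-1, 4), C))) = Add(Add(Mul(Mul(Add(35, C), Add(14, g)), C), Mul(112, g)), Add(Rational(3, 4), Mul(Rational(-1, 4), C))) = Add(Add(Mul(Mul(Add(14, g), Add(35, C)), C), Mul(112, g)), Add(Rational(3, 4), Mul(Rational(-1, 4), C))) = Add(Add(Mul(C, Add(14, g), Add(35, C)), Mul(112, g)), Add(Rational(3, 4), Mul(Rational(-1, 4), C))) = Add(Add(Mul(112, g), Mul(C, Add(14, g), Add(35, C))), Add(Rational(3, 4), Mul(Rational(-1, 4), C))) = Add(Rational(3, 4), Mul(112, g), Mul(Rational(-1, 4), C), Mul(C, Add(14, g), Add(35, C))))
Mul(84769, Pow(Function('E')(109, Function('L')(13)), -1)) = Mul(84769, Pow(Add(Rational(3, 4), Mul(14, Pow(109, 2)), Mul(112, Add(Rational(-10, 7), Mul(Rational(5, 3), 13))), Mul(Rational(1959, 4), 109), Mul(Add(Rational(-10, 7), Mul(Rational(5, 3), 13)), Pow(109, 2)), Mul(35, 109, Add(Rational(-10, 7), Mul(Rational(5, 3), 13)))), -1)) = Mul(84769, Pow(Add(Rational(3, 4), Mul(14, 11881), Mul(112, Add(Rational(-10, 7), Rational(65, 3))), Rational(213531, 4), Mul(Add(Rational(-10, 7), Rational(65, 3)), 11881), Mul(35, 109, Add(Rational(-10, 7), Rational(65, 3)))), -1)) = Mul(84769, Pow(Add(Rational(3, 4), 166334, Mul(112, Rational(425, 21)), Rational(213531, 4), Mul(Rational(425, 21), 11881), Mul(35, 109, Rational(425, 21))), -1)) = Mul(84769, Pow(Add(Rational(3, 4), 166334, Rational(6800, 3), Rational(213531, 4), Rational(5049425, 21), Rational(231625, 3)), -1)) = Mul(84769, Pow(Rational(22664935, 42), -1)) = Mul(84769, Rational(42, 22664935)) = Rational(3560298, 22664935)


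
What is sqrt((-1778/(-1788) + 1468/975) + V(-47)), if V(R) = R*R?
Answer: sqrt(7467731661858)/58110 ≈ 47.027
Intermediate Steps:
V(R) = R**2
sqrt((-1778/(-1788) + 1468/975) + V(-47)) = sqrt((-1778/(-1788) + 1468/975) + (-47)**2) = sqrt((-1778*(-1/1788) + 1468*(1/975)) + 2209) = sqrt((889/894 + 1468/975) + 2209) = sqrt(726389/290550 + 2209) = sqrt(642551339/290550) = sqrt(7467731661858)/58110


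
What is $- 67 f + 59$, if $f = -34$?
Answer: $2337$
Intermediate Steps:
$- 67 f + 59 = \left(-67\right) \left(-34\right) + 59 = 2278 + 59 = 2337$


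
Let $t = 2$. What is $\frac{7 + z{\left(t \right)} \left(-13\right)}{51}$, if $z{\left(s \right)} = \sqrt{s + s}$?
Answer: $- \frac{19}{51} \approx -0.37255$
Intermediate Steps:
$z{\left(s \right)} = \sqrt{2} \sqrt{s}$ ($z{\left(s \right)} = \sqrt{2 s} = \sqrt{2} \sqrt{s}$)
$\frac{7 + z{\left(t \right)} \left(-13\right)}{51} = \frac{7 + \sqrt{2} \sqrt{2} \left(-13\right)}{51} = \left(7 + 2 \left(-13\right)\right) \frac{1}{51} = \left(7 - 26\right) \frac{1}{51} = \left(-19\right) \frac{1}{51} = - \frac{19}{51}$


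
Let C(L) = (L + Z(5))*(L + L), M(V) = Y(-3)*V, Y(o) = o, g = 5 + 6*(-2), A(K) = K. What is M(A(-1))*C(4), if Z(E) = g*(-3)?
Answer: 600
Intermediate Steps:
g = -7 (g = 5 - 12 = -7)
Z(E) = 21 (Z(E) = -7*(-3) = 21)
M(V) = -3*V
C(L) = 2*L*(21 + L) (C(L) = (L + 21)*(L + L) = (21 + L)*(2*L) = 2*L*(21 + L))
M(A(-1))*C(4) = (-3*(-1))*(2*4*(21 + 4)) = 3*(2*4*25) = 3*200 = 600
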